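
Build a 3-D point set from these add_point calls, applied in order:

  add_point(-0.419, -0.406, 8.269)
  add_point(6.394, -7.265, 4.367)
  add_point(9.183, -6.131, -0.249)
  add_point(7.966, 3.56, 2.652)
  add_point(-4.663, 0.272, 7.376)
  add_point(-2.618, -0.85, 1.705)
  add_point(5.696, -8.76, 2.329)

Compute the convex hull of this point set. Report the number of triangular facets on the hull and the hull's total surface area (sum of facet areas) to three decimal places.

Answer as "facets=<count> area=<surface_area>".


7 of the 7 inputs are extreme points: [0, 1, 2, 3, 4, 5, 6].

Area of each hull facet:
  f1: (p0, p3, p4) → 19.2900
  f2: (p5, p3, p4) → 34.8168
  f3: (p5, p3, p2) → 56.2988
  f4: (p5, p6, p4) → 33.4191
  f5: (p5, p6, p2) → 28.9539
  f6: (p1, p0, p4) → 17.2443
  f7: (p1, p6, p4) → 17.3183
  f8: (p1, p0, p3) → 50.2317
  f9: (p1, p3, p2) → 27.9258
  f10: (p1, p6, p2) → 6.6255
Σ area = 292.124

Check V−E+F: 7 − 15 + 10 = 2.

facets=10 area=292.124


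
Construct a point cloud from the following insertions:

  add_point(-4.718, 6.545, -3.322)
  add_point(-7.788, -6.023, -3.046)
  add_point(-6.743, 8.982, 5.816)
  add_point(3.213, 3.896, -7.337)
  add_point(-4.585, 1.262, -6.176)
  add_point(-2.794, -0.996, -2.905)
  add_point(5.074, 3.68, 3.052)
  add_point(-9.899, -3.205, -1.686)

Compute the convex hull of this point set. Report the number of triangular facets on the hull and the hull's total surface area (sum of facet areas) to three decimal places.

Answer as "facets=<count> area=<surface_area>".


7 of the 8 inputs are extreme points: [0, 1, 2, 3, 4, 6, 7].

Per-facet area ½‖(b−a)×(c−a)‖:
  f1: (p3, p2, p6) → 69.8478
  f2: (p0, p2, p7) → 53.9696
  f3: (p0, p3, p2) → 33.7009
  f4: (p1, p2, p7) → 20.1531
  f5: (p1, p2, p6) → 106.1205
  f6: (p1, p3, p6) → 80.3338
  f7: (p4, p0, p3) → 24.4999
  f8: (p4, p1, p3) → 26.3054
  f9: (p4, p0, p7) → 24.3112
  f10: (p4, p1, p7) → 15.4223
Σ area = 454.665

Check V−E+F: 7 − 15 + 10 = 2.

facets=10 area=454.665


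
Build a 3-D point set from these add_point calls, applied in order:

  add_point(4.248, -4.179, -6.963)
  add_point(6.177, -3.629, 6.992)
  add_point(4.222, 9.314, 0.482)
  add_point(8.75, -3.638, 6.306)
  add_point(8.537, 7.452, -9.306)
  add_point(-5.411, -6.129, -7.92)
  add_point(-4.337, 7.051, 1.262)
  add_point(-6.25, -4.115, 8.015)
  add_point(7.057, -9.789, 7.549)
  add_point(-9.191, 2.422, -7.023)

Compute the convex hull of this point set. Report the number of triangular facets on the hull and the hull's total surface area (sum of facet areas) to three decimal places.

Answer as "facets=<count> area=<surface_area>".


facets=16 area=1034.326

Hull vertices (10/10): indices [0, 1, 2, 3, 4, 5, 6, 7, 8, 9].

Facet areas (half cross-product norm):
  f1: (p4, p2, p3) → 80.6449
  f2: (p5, p4, p9) → 86.2217
  f3: (p5, p7, p9) → 73.5120
  f4: (p6, p7, p9) → 70.2493
  f5: (p6, p7, p2) → 53.7087
  f6: (p6, p4, p9) → 88.0386
  f7: (p6, p4, p2) → 43.8275
  f8: (p1, p2, p3) → 19.4618
  f9: (p1, p7, p2) → 91.0368
  f10: (p0, p5, p4) → 54.2521
  f11: (p8, p5, p7) → 115.4233
  f12: (p8, p1, p3) → 8.2615
  f13: (p8, p1, p7) → 38.8045
  f14: (p8, p0, p5) → 76.8033
  f15: (p8, p4, p3) → 44.3854
  f16: (p8, p0, p4) → 89.6947
Σ area = 1034.326

Check V−E+F: 10 − 24 + 16 = 2.


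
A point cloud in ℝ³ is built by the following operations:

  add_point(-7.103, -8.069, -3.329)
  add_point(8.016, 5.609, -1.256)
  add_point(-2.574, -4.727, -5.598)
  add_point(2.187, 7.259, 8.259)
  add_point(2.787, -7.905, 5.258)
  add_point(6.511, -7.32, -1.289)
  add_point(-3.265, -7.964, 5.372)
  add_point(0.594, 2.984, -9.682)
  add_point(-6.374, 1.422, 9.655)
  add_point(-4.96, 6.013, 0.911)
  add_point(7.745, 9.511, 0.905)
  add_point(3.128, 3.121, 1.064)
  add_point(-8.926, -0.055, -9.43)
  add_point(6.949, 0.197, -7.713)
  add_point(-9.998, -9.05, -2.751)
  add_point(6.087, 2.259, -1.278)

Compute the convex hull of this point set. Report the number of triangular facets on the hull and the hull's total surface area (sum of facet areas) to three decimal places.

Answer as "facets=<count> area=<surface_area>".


facets=24 area=1061.862

Extreme-point indices: [0, 1, 2, 3, 4, 5, 6, 7, 8, 9, 10, 12, 13, 14] — 14 of 16 on the boundary.

Area of each hull facet:
  f1: (p12, p8, p14) → 93.2980
  f2: (p6, p8, p14) → 55.8639
  f3: (p6, p4, p14) → 25.1560
  f4: (p6, p4, p8) → 31.2368
  f5: (p13, p12, p7) → 25.2173
  f6: (p13, p10, p1) → 7.5893
  f7: (p13, p10, p7) → 45.8134
  f8: (p3, p4, p8) → 70.5139
  f9: (p3, p10, p4) → 73.2671
  f10: (p9, p12, p7) → 57.1519
  f11: (p9, p10, p7) → 75.5513
  f12: (p9, p3, p10) → 48.6532
  f13: (p9, p12, p8) → 56.1925
  f14: (p9, p3, p8) → 45.4640
  f15: (p5, p13, p1) → 42.0274
  f16: (p5, p10, p1) → 14.7647
  f17: (p5, p10, p4) → 64.2837
  f18: (p5, p4, p14) → 57.1129
  f19: (p5, p0, p14) → 8.9557
  f20: (p2, p13, p12) → 45.5915
  f21: (p2, p12, p14) → 38.8520
  f22: (p2, p0, p14) → 3.2815
  f23: (p2, p5, p13) → 46.6308
  f24: (p2, p5, p0) → 29.3930
Σ area = 1061.862

Euler characteristic 14−36+24 = 2 ✓


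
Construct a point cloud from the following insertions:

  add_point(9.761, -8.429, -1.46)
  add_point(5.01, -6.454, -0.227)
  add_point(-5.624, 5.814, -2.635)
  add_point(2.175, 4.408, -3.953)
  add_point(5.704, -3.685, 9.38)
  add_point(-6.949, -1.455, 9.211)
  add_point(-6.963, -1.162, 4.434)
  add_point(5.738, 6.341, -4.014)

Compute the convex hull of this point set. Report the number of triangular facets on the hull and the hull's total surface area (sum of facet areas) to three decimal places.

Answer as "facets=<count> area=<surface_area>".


Hull vertices (8/8): indices [0, 1, 2, 3, 4, 5, 6, 7].

Triangle areas on the boundary:
  f1: (p4, p7, p0) → 92.5220
  f2: (p5, p4, p0) → 74.5379
  f3: (p5, p2, p6) → 15.9624
  f4: (p5, p4, p7) → 106.8056
  f5: (p5, p2, p7) → 78.0188
  f6: (p1, p2, p6) → 69.3640
  f7: (p1, p2, p0) → 24.4343
  f8: (p1, p5, p6) → 31.6248
  f9: (p1, p5, p0) → 16.2892
  f10: (p3, p7, p0) → 30.6269
  f11: (p3, p2, p0) → 48.1799
  f12: (p3, p2, p7) → 10.3460
Σ area = 598.712

Euler: V−E+F = 8−18+12 = 2.

facets=12 area=598.712


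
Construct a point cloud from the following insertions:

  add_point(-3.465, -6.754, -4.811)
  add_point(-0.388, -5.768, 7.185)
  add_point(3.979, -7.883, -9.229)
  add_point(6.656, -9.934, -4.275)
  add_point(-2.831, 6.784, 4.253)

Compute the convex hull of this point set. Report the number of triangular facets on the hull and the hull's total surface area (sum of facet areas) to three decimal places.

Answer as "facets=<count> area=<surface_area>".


Extreme-point indices: [0, 1, 2, 3, 4] — 5 of 5 on the boundary.

Per-facet area ½‖(b−a)×(c−a)‖:
  f1: (p1, p3, p0) → 63.6974
  f2: (p1, p4, p0) → 80.0726
  f3: (p1, p4, p3) → 90.6132
  f4: (p2, p3, p0) → 26.1574
  f5: (p2, p4, p0) → 66.5151
  f6: (p2, p4, p3) → 62.4066
Σ area = 389.462

Check V−E+F: 5 − 9 + 6 = 2.

facets=6 area=389.462


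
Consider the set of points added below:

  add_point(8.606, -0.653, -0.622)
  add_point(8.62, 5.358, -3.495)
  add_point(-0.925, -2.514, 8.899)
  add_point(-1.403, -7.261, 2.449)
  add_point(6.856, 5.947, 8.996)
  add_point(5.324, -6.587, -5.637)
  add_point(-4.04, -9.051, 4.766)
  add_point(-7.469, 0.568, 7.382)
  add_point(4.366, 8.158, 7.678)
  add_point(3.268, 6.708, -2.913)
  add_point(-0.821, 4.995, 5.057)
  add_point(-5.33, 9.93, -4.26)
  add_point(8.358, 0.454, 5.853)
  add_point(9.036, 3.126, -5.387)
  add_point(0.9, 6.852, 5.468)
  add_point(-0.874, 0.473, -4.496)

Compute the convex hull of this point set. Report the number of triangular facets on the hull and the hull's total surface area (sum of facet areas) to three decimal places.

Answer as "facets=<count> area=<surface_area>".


Hull vertices (12/16): indices [0, 1, 2, 4, 5, 6, 7, 8, 11, 12, 13, 15].

Per-facet area ½‖(b−a)×(c−a)‖:
  f1: (p11, p6, p7) → 75.1309
  f2: (p2, p6, p7) → 30.6389
  f3: (p2, p4, p7) → 40.6007
  f4: (p12, p2, p6) → 38.6373
  f5: (p12, p2, p4) → 33.0114
  f6: (p5, p11, p13) → 82.6178
  f7: (p5, p12, p6) → 90.9608
  f8: (p1, p11, p13) → 20.4661
  f9: (p1, p12, p13) → 15.2234
  f10: (p1, p12, p4) → 34.3124
  f11: (p15, p11, p6) → 61.1392
  f12: (p15, p5, p6) → 61.9108
  f13: (p15, p5, p11) → 14.4375
  f14: (p0, p12, p13) → 14.9103
  f15: (p0, p5, p13) → 25.7105
  f16: (p0, p5, p12) → 20.0784
  f17: (p8, p1, p4) → 21.9632
  f18: (p8, p1, p11) → 84.4629
  f19: (p8, p4, p7) → 24.3178
  f20: (p8, p11, p7) → 95.4029
Σ area = 885.933

Euler: V−E+F = 12−30+20 = 2.

facets=20 area=885.933


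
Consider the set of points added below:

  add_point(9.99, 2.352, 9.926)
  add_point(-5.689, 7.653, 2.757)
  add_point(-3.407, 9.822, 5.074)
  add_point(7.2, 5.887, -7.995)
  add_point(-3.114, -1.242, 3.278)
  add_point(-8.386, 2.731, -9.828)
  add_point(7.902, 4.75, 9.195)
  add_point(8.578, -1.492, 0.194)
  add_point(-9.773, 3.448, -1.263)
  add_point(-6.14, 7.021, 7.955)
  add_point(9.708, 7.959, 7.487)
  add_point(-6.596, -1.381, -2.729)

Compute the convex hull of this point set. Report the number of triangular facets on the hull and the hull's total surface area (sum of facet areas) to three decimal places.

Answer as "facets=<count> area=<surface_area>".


12 of the 12 inputs are extreme points: [0, 1, 2, 3, 4, 5, 6, 7, 8, 9, 10, 11].

Facet areas (half cross-product norm):
  f1: (p3, p5, p2) → 122.4094
  f2: (p11, p5, p8) → 23.8657
  f3: (p1, p5, p8) → 26.5485
  f4: (p1, p5, p2) → 14.0218
  f5: (p1, p9, p8) → 16.7829
  f6: (p1, p9, p2) → 9.0703
  f7: (p10, p3, p2) → 101.2008
  f8: (p10, p9, p2) → 30.4996
  f9: (p4, p9, p0) → 74.6285
  f10: (p4, p9, p8) → 42.4767
  f11: (p4, p11, p8) → 20.6915
  f12: (p7, p10, p0) → 32.2885
  f13: (p7, p10, p3) → 66.4696
  f14: (p7, p4, p0) → 63.4388
  f15: (p7, p4, p11) → 40.5089
  f16: (p7, p3, p5) → 88.6684
  f17: (p7, p11, p5) → 60.2046
  f18: (p6, p9, p0) → 14.9803
  f19: (p6, p10, p0) → 6.0956
  f20: (p6, p10, p9) → 27.8594
Σ area = 882.710

Euler characteristic 12−30+20 = 2 ✓

facets=20 area=882.710


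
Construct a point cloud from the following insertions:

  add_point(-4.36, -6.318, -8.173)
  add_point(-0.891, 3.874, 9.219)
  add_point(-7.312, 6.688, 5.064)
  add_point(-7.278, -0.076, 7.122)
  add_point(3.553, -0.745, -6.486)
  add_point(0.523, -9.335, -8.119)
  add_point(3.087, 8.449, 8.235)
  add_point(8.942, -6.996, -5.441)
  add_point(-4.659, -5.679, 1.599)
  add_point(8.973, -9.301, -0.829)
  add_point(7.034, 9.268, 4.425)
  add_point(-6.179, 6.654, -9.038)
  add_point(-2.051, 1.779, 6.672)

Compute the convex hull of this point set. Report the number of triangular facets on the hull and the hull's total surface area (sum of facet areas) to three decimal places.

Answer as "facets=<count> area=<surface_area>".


Points on the hull: [0, 1, 2, 3, 4, 5, 6, 7, 8, 9, 10, 11] (12 of 13).

Area of each hull facet:
  f1: (p11, p10, p2) → 102.4363
  f2: (p7, p10, p9) → 49.1255
  f3: (p6, p10, p9) → 53.4272
  f4: (p6, p1, p9) → 58.9551
  f5: (p6, p10, p2) → 26.4917
  f6: (p6, p1, p2) → 24.6559
  f7: (p4, p11, p10) → 94.7929
  f8: (p4, p7, p10) → 61.1658
  f9: (p4, p7, p11) → 11.3996
  f10: (p5, p0, p11) → 29.0163
  f11: (p5, p7, p11) → 78.6013
  f12: (p5, p7, p9) → 23.2823
  f13: (p5, p8, p9) → 63.3101
  f14: (p5, p8, p0) → 28.0828
  f15: (p3, p1, p9) → 75.0056
  f16: (p3, p8, p9) → 48.1332
  f17: (p3, p1, p2) → 25.2329
  f18: (p3, p8, p0) → 28.2711
  f19: (p3, p11, p2) → 47.9021
  f20: (p3, p0, p11) → 103.8748
Σ area = 1033.163

Euler characteristic 12−30+20 = 2 ✓

facets=20 area=1033.163


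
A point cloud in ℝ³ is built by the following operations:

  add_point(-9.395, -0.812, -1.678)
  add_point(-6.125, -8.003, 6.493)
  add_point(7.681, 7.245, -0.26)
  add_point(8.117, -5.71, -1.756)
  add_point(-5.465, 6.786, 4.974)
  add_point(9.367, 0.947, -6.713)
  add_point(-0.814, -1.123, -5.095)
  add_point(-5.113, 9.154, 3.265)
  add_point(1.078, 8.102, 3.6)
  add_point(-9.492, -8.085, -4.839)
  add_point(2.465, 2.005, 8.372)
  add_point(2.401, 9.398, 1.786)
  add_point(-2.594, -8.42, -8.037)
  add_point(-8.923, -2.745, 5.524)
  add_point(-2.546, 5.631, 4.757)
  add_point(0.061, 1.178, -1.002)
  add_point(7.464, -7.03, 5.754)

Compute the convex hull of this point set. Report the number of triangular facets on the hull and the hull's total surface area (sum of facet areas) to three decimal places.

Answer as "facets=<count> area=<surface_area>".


Extreme-point indices: [0, 1, 2, 3, 4, 5, 6, 7, 8, 9, 10, 11, 12, 13, 16] — 15 of 17 on the boundary.

Triangle areas on the boundary:
  f1: (p3, p16, p5) → 21.9834
  f2: (p1, p16, p10) → 65.9425
  f3: (p2, p10, p11) → 29.9591
  f4: (p2, p16, p10) → 60.5319
  f5: (p2, p11, p5) → 21.3090
  f6: (p2, p16, p5) → 66.3728
  f7: (p12, p0, p9) → 29.5893
  f8: (p12, p3, p5) → 53.3363
  f9: (p12, p3, p16) → 45.0572
  f10: (p12, p1, p9) → 44.5110
  f11: (p12, p1, p16) → 97.7927
  f12: (p7, p11, p5) → 42.8136
  f13: (p6, p7, p5) → 70.9734
  f14: (p6, p7, p0) → 54.4395
  f15: (p6, p12, p5) → 39.9484
  f16: (p6, p12, p0) → 37.2447
  f17: (p8, p10, p11) → 7.0538
  f18: (p8, p7, p11) → 7.5349
  f19: (p8, p7, p10) → 23.2982
  f20: (p13, p1, p10) → 37.9023
  f21: (p13, p7, p0) → 43.5765
  f22: (p13, p0, p9) → 29.3038
  f23: (p13, p1, p9) → 34.2431
  f24: (p4, p7, p10) → 12.6114
  f25: (p4, p13, p10) → 49.0662
  f26: (p4, p13, p7) → 8.3759
Σ area = 1034.771

Euler: V−E+F = 15−39+26 = 2.

facets=26 area=1034.771


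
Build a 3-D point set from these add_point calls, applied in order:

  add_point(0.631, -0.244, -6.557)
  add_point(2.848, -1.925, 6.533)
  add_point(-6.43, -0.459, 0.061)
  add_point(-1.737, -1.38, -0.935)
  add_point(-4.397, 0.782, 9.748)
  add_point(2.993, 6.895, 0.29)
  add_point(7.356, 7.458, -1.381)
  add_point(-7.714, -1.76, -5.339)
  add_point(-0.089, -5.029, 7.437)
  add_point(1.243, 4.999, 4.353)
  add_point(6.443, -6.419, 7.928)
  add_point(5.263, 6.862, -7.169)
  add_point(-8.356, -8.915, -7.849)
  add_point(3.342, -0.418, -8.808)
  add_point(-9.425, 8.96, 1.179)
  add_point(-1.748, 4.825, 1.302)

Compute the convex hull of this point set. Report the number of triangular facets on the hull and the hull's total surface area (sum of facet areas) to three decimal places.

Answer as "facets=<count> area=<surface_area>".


facets=16 area=965.647

Extreme-point indices: [4, 6, 7, 8, 9, 10, 11, 12, 13, 14] — 10 of 16 on the boundary.

Facet areas (half cross-product norm):
  f1: (p4, p12, p14) → 123.5804
  f2: (p11, p6, p14) → 51.7872
  f3: (p9, p6, p14) → 48.1120
  f4: (p9, p4, p14) → 50.7202
  f5: (p9, p10, p6) → 56.3533
  f6: (p9, p10, p4) → 54.6387
  f7: (p8, p4, p12) → 66.6889
  f8: (p8, p10, p12) → 52.6105
  f9: (p8, p10, p4) → 18.4054
  f10: (p7, p12, p14) → 14.3777
  f11: (p7, p11, p14) → 94.9438
  f12: (p7, p11, p12) → 49.9232
  f13: (p13, p10, p12) → 129.8487
  f14: (p13, p11, p12) → 37.4752
  f15: (p13, p10, p6) → 94.0917
  f16: (p13, p11, p6) → 22.0897
Σ area = 965.647

Check V−E+F: 10 − 24 + 16 = 2.


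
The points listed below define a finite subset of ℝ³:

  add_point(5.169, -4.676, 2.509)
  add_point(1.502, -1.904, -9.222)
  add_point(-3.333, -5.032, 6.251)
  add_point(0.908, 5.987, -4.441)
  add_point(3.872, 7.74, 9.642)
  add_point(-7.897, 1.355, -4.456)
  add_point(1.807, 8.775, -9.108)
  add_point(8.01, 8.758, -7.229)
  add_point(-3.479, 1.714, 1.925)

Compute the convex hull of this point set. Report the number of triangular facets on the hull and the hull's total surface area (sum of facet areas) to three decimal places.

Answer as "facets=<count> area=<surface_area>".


Extreme-point indices: [0, 1, 2, 4, 5, 6, 7] — 7 of 9 on the boundary.

Area of each hull facet:
  f1: (p4, p2, p5) → 99.7203
  f2: (p1, p2, p5) → 72.9493
  f3: (p6, p4, p5) → 117.6611
  f4: (p6, p4, p7) → 56.3095
  f5: (p6, p1, p5) → 56.6440
  f6: (p6, p1, p7) → 34.6100
  f7: (p0, p1, p7) → 79.1949
  f8: (p0, p1, p2) → 58.1592
  f9: (p0, p4, p7) → 111.5885
  f10: (p0, p4, p2) → 64.7195
Σ area = 751.556

Euler: V−E+F = 7−15+10 = 2.

facets=10 area=751.556


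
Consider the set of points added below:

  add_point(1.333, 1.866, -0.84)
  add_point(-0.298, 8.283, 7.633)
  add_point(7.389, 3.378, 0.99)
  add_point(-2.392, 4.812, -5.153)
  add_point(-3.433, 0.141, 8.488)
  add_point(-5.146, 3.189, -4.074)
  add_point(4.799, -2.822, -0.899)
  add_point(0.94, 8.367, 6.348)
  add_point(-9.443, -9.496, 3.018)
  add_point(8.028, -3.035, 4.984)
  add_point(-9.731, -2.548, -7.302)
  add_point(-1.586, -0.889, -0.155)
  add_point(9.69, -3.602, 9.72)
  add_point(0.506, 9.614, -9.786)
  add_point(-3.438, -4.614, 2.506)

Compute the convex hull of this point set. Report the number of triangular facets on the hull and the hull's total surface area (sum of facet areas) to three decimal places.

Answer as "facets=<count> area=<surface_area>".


Extreme-point indices: [1, 2, 4, 5, 6, 7, 8, 9, 10, 12, 13] — 11 of 15 on the boundary.

Area of each hull facet:
  f1: (p1, p8, p10) → 122.3022
  f2: (p6, p13, p10) → 110.1322
  f3: (p6, p8, p10) → 91.9874
  f4: (p6, p8, p12) → 94.2699
  f5: (p5, p13, p10) → 34.8083
  f6: (p5, p1, p10) → 31.7743
  f7: (p5, p1, p13) → 70.1725
  f8: (p7, p1, p12) → 13.2997
  f9: (p7, p1, p13) → 10.2969
  f10: (p4, p8, p12) → 82.7353
  f11: (p4, p1, p12) → 59.8661
  f12: (p4, p1, p8) → 30.1353
  f13: (p2, p6, p13) → 49.6469
  f14: (p2, p7, p12) → 55.6502
  f15: (p2, p7, p13) → 68.8280
  f16: (p9, p6, p12) → 3.0826
  f17: (p9, p2, p12) → 15.0755
  f18: (p9, p2, p6) → 21.6020
Σ area = 965.665

Euler characteristic 11−27+18 = 2 ✓

facets=18 area=965.665


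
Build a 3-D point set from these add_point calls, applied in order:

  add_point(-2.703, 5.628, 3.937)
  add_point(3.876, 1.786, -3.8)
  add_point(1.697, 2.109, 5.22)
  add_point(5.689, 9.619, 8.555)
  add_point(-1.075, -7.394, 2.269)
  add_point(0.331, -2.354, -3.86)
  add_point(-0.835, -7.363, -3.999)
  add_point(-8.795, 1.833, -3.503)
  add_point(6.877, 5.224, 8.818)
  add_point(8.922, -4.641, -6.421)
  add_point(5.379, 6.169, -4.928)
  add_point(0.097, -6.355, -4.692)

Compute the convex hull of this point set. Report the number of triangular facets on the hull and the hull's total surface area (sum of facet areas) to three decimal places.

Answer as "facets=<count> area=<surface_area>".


facets=14 area=710.110

9 of the 12 inputs are extreme points: [0, 3, 4, 6, 7, 8, 9, 10, 11].

Per-facet area ½‖(b−a)×(c−a)‖:
  f1: (p10, p9, p7) → 85.3795
  f2: (p10, p3, p7) → 103.6457
  f3: (p10, p3, p9) → 74.7286
  f4: (p6, p4, p7) → 38.1041
  f5: (p6, p4, p9) → 31.4566
  f6: (p0, p3, p7) → 18.5847
  f7: (p0, p4, p7) → 63.2609
  f8: (p8, p3, p9) → 36.0380
  f9: (p8, p4, p9) → 106.3957
  f10: (p8, p0, p3) → 23.4466
  f11: (p8, p0, p4) → 70.8829
  f12: (p11, p9, p7) → 44.5599
  f13: (p11, p6, p7) → 9.3294
  f14: (p11, p6, p9) → 4.2971
Σ area = 710.110

Check V−E+F: 9 − 21 + 14 = 2.


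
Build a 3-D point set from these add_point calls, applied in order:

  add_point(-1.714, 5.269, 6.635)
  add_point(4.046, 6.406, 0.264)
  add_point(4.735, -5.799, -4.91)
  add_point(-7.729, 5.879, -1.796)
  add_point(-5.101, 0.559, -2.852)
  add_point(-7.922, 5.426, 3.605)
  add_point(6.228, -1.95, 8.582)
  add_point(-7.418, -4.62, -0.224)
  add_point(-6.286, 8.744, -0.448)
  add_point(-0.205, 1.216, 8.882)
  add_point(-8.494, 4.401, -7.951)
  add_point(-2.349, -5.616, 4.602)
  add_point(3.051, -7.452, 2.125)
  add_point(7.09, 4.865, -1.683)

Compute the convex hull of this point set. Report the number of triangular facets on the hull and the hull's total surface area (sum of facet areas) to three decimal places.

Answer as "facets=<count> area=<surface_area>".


facets=22 area=773.316

13 of the 14 inputs are extreme points: [0, 1, 2, 3, 5, 6, 7, 8, 9, 10, 11, 12, 13].

Per-facet area ½‖(b−a)×(c−a)‖:
  f1: (p2, p13, p10) → 90.5381
  f2: (p2, p7, p10) → 77.7393
  f3: (p2, p7, p12) → 41.1313
  f4: (p8, p13, p10) → 62.5173
  f5: (p6, p2, p13) → 67.1841
  f6: (p6, p2, p12) → 29.8258
  f7: (p11, p7, p12) → 20.2174
  f8: (p11, p6, p12) → 27.8073
  f9: (p11, p6, p9) → 29.5827
  f10: (p0, p6, p9) → 13.6485
  f11: (p3, p8, p10) → 8.7507
  f12: (p1, p8, p13) → 12.3086
  f13: (p1, p0, p8) → 37.8281
  f14: (p1, p6, p13) → 23.4924
  f15: (p1, p0, p6) → 45.5493
  f16: (p5, p0, p8) → 18.9124
  f17: (p5, p3, p8) → 8.9942
  f18: (p5, p0, p9) → 14.5895
  f19: (p5, p7, p10) → 56.3135
  f20: (p5, p3, p10) → 6.0066
  f21: (p5, p11, p9) → 42.4504
  f22: (p5, p11, p7) → 37.9282
Σ area = 773.316

Euler: V−E+F = 13−33+22 = 2.


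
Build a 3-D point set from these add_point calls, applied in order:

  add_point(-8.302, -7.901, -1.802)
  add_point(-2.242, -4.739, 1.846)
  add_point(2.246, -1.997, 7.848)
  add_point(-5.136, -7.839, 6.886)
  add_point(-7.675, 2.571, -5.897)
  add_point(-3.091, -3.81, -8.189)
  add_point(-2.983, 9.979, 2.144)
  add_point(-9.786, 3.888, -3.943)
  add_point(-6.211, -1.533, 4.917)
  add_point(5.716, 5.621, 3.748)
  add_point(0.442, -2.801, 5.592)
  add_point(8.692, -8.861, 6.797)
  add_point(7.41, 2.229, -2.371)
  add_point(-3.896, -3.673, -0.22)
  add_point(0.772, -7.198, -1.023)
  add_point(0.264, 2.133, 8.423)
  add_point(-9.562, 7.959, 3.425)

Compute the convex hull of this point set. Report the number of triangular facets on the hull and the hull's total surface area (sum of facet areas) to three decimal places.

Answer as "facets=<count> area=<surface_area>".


facets=22 area=961.770

13 of the 17 inputs are extreme points: [0, 2, 3, 4, 5, 6, 7, 9, 11, 12, 14, 15, 16].

Per-facet area ½‖(b−a)×(c−a)‖:
  f1: (p4, p6, p7) → 17.1358
  f2: (p0, p4, p7) → 17.6737
  f3: (p0, p4, p5) → 37.1422
  f4: (p0, p3, p11) → 60.4076
  f5: (p12, p4, p6) → 78.5115
  f6: (p12, p4, p5) → 54.9604
  f7: (p12, p9, p6) → 34.0968
  f8: (p12, p5, p11) → 97.0646
  f9: (p12, p9, p11) → 51.3504
  f10: (p15, p9, p6) → 37.3733
  f11: (p15, p9, p11) → 55.1593
  f12: (p14, p5, p11) → 18.2600
  f13: (p14, p0, p11) → 34.1705
  f14: (p14, p0, p5) → 35.4410
  f15: (p16, p15, p6) → 36.9426
  f16: (p16, p6, p7) → 29.4741
  f17: (p16, p15, p3) → 71.3340
  f18: (p16, p0, p7) → 48.2693
  f19: (p16, p0, p3) → 74.4690
  f20: (p2, p3, p11) → 44.7125
  f21: (p2, p15, p11) → 6.5621
  f22: (p2, p15, p3) → 21.2592
Σ area = 961.770

Euler: V−E+F = 13−33+22 = 2.


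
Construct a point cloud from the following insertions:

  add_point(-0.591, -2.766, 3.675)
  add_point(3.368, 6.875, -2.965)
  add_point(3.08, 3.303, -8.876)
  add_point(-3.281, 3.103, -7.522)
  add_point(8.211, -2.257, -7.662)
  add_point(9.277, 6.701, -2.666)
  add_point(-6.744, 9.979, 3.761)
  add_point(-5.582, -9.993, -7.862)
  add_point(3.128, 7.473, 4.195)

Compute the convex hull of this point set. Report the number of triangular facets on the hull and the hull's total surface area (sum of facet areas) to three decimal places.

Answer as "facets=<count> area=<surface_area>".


Extreme-point indices: [0, 1, 2, 3, 4, 5, 6, 7, 8] — 9 of 9 on the boundary.

Area of each hull facet:
  f1: (p0, p7, p6) → 97.7487
  f2: (p1, p5, p6) → 22.9588
  f3: (p1, p2, p6) → 36.0912
  f4: (p1, p2, p5) → 20.4082
  f5: (p3, p7, p6) → 80.0421
  f6: (p3, p2, p6) → 40.6445
  f7: (p3, p2, p7) → 42.4492
  f8: (p4, p2, p5) → 34.5656
  f9: (p4, p2, p7) → 58.9540
  f10: (p4, p0, p5) → 70.9071
  f11: (p4, p0, p7) → 95.4529
  f12: (p8, p5, p6) → 36.4833
  f13: (p8, p0, p6) → 55.3024
  f14: (p8, p0, p5) → 50.0923
Σ area = 742.100

Euler: V−E+F = 9−21+14 = 2.

facets=14 area=742.100


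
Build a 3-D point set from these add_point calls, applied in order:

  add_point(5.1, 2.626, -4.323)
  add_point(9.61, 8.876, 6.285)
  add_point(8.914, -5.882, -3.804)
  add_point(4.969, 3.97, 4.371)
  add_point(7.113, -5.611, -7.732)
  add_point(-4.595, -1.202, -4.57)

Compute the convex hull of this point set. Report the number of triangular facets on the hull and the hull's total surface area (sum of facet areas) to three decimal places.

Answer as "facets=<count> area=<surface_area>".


facets=8 area=361.109

6 of the 6 inputs are extreme points: [0, 1, 2, 3, 4, 5].

Area of each hull facet:
  f1: (p4, p2, p5) → 27.4968
  f2: (p4, p2, p1) → 34.0577
  f3: (p0, p1, p5) → 58.6356
  f4: (p0, p4, p5) → 47.2073
  f5: (p0, p4, p1) → 45.2426
  f6: (p3, p1, p5) → 23.5405
  f7: (p3, p2, p5) → 83.8309
  f8: (p3, p2, p1) → 41.0975
Σ area = 361.109

Check V−E+F: 6 − 12 + 8 = 2.


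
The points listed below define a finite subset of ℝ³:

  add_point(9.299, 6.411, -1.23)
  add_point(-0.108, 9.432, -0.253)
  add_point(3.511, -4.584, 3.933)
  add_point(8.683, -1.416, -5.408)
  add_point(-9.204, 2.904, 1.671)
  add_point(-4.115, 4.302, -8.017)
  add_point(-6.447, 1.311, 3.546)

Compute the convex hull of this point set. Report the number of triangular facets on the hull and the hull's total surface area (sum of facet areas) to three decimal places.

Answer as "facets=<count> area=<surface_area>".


facets=10 area=530.010

Extreme-point indices: [0, 1, 2, 3, 4, 5, 6] — 7 of 7 on the boundary.

Area of each hull facet:
  f1: (p5, p2, p4) → 80.7452
  f2: (p3, p2, p0) → 49.2169
  f3: (p3, p5, p0) → 62.0590
  f4: (p3, p5, p2) → 78.5084
  f5: (p1, p2, p0) → 65.4903
  f6: (p1, p5, p4) → 50.5542
  f7: (p1, p5, p0) → 49.7626
  f8: (p6, p2, p4) → 10.2346
  f9: (p6, p1, p4) → 20.2458
  f10: (p6, p1, p2) → 63.1931
Σ area = 530.010

Euler characteristic 7−15+10 = 2 ✓


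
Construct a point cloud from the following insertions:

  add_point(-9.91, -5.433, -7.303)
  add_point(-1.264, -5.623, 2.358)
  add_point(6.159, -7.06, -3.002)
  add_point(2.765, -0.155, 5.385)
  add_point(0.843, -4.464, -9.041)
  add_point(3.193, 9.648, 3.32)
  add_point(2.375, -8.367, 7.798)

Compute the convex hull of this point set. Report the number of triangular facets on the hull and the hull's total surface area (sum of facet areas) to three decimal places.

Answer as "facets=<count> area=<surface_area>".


Extreme-point indices: [0, 2, 4, 5, 6] — 5 of 7 on the boundary.

Triangle areas on the boundary:
  f1: (p6, p2, p0) → 96.0626
  f2: (p6, p5, p0) → 174.3692
  f3: (p6, p5, p2) → 100.2239
  f4: (p4, p2, p0) → 40.6119
  f5: (p4, p5, p0) → 103.0087
  f6: (p4, p5, p2) → 75.8233
Σ area = 590.100

Check V−E+F: 5 − 9 + 6 = 2.

facets=6 area=590.100


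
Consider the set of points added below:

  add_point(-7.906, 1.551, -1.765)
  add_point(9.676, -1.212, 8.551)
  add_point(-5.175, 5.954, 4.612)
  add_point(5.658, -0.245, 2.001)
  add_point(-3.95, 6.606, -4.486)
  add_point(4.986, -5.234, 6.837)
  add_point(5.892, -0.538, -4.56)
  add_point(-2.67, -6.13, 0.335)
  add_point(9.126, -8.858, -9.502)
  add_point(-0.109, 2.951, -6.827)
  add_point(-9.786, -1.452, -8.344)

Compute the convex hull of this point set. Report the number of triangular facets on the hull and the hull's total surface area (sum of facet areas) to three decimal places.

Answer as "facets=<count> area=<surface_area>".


Extreme-point indices: [0, 1, 2, 4, 5, 6, 7, 8, 9, 10] — 10 of 11 on the boundary.

Triangle areas on the boundary:
  f1: (p2, p4, p10) → 47.7753
  f2: (p2, p4, p1) → 77.2111
  f3: (p9, p4, p10) → 29.8629
  f4: (p9, p8, p10) → 80.0545
  f5: (p7, p8, p10) → 94.6714
  f6: (p6, p8, p1) → 65.6298
  f7: (p6, p9, p8) → 32.2687
  f8: (p6, p4, p1) → 80.5014
  f9: (p6, p9, p4) → 14.6744
  f10: (p0, p2, p10) → 5.7473
  f11: (p0, p7, p10) → 35.6049
  f12: (p0, p7, p2) → 39.0321
  f13: (p5, p2, p1) → 48.8671
  f14: (p5, p7, p2) → 65.1331
  f15: (p5, p8, p1) → 54.0437
  f16: (p5, p7, p8) → 77.7431
Σ area = 848.821

Check V−E+F: 10 − 24 + 16 = 2.

facets=16 area=848.821


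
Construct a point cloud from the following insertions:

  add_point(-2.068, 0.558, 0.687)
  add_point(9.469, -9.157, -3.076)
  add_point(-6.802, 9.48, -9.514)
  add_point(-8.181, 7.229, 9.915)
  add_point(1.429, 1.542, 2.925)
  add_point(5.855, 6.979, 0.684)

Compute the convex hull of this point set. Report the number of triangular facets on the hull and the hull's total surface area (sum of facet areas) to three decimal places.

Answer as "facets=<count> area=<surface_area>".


facets=6 area=649.426

5 of the 6 inputs are extreme points: [0, 1, 2, 3, 5].

Triangle areas on the boundary:
  f1: (p0, p1, p3) → 53.4809
  f2: (p0, p2, p3) → 92.7194
  f3: (p0, p2, p1) → 99.0031
  f4: (p5, p1, p3) → 135.2509
  f5: (p5, p2, p3) → 131.5911
  f6: (p5, p2, p1) → 137.3806
Σ area = 649.426

Euler: V−E+F = 5−9+6 = 2.


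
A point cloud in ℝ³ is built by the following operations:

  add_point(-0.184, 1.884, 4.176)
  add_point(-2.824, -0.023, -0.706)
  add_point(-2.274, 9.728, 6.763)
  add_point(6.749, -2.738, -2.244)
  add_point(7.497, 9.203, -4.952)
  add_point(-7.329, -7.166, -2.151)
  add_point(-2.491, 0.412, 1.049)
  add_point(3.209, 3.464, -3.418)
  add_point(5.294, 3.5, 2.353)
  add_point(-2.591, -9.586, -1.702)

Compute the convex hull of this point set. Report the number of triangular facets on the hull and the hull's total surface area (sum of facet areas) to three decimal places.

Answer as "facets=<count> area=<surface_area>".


facets=10 area=532.387

7 of the 10 inputs are extreme points: [0, 2, 3, 4, 5, 8, 9].

Per-facet area ½‖(b−a)×(c−a)‖:
  f1: (p2, p4, p5) → 147.3769
  f2: (p9, p4, p5) → 57.5869
  f3: (p8, p2, p4) → 50.7513
  f4: (p0, p2, p5) → 42.7541
  f5: (p0, p9, p5) → 34.3234
  f6: (p0, p8, p2) → 25.4800
  f7: (p3, p9, p4) → 54.9716
  f8: (p3, p8, p4) → 37.5471
  f9: (p3, p0, p9) → 58.1705
  f10: (p3, p0, p8) → 23.4254
Σ area = 532.387

Euler characteristic 7−15+10 = 2 ✓


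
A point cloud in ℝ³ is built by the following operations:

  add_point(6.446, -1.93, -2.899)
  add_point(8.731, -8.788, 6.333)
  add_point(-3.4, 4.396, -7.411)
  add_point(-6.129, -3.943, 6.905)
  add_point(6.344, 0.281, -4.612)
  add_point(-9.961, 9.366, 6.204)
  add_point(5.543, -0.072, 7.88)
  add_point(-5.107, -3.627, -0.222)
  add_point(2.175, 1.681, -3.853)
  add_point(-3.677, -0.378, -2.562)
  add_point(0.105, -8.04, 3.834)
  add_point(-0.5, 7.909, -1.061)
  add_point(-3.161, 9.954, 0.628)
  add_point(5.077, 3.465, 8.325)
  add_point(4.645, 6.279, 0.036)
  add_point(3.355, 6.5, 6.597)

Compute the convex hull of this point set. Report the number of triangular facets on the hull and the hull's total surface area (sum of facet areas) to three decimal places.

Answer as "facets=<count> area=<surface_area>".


facets=24 area=856.867

Hull vertices (14/16): indices [0, 1, 2, 3, 4, 5, 6, 7, 10, 11, 12, 13, 14, 15].

Per-facet area ½‖(b−a)×(c−a)‖:
  f1: (p7, p2, p5) → 79.5653
  f2: (p3, p13, p5) → 89.5858
  f3: (p3, p7, p5) → 49.9001
  f4: (p12, p2, p5) → 38.1752
  f5: (p6, p13, p1) → 3.7105
  f6: (p6, p3, p1) → 58.0239
  f7: (p6, p3, p13) → 21.7453
  f8: (p10, p3, p1) → 26.7772
  f9: (p10, p3, p7) → 25.7540
  f10: (p15, p13, p5) → 21.0455
  f11: (p15, p12, p5) → 41.5675
  f12: (p14, p4, p2) → 40.1306
  f13: (p14, p15, p12) → 27.9711
  f14: (p14, p15, p13) → 12.3222
  f15: (p14, p13, p1) → 55.8584
  f16: (p14, p4, p1) → 55.9100
  f17: (p0, p10, p7) → 42.7252
  f18: (p0, p7, p2) → 59.8095
  f19: (p0, p4, p2) → 13.3803
  f20: (p0, p4, p1) → 5.0707
  f21: (p0, p10, p1) → 47.0900
  f22: (p11, p12, p2) → 13.7678
  f23: (p11, p14, p2) → 19.9455
  f24: (p11, p14, p12) → 7.0352
Σ area = 856.867

Euler characteristic 14−36+24 = 2 ✓


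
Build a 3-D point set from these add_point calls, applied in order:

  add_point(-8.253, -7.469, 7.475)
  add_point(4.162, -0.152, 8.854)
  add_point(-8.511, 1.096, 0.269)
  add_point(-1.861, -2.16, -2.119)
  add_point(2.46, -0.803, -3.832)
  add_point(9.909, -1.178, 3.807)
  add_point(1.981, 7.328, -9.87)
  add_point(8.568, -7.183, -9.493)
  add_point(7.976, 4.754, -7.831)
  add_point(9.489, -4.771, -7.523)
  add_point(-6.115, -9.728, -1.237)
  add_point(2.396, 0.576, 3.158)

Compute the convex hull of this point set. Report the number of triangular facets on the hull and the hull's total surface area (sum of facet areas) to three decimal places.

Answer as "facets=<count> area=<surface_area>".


facets=14 area=941.036

Points on the hull: [0, 1, 2, 5, 6, 7, 8, 9, 10] (9 of 12).

Facet areas (half cross-product norm):
  f1: (p6, p10, p2) → 87.7149
  f2: (p7, p6, p10) → 132.7923
  f3: (p0, p10, p2) → 47.1386
  f4: (p0, p7, p5) → 143.2189
  f5: (p0, p7, p10) → 61.8789
  f6: (p8, p7, p6) → 38.2398
  f7: (p1, p0, p2) → 77.1640
  f8: (p1, p0, p5) → 48.0757
  f9: (p1, p6, p2) → 120.3294
  f10: (p1, p8, p5) → 46.5253
  f11: (p1, p8, p6) → 59.6778
  f12: (p9, p7, p5) → 11.2653
  f13: (p9, p8, p5) → 55.3735
  f14: (p9, p8, p7) → 11.6416
Σ area = 941.036

Euler characteristic 9−21+14 = 2 ✓


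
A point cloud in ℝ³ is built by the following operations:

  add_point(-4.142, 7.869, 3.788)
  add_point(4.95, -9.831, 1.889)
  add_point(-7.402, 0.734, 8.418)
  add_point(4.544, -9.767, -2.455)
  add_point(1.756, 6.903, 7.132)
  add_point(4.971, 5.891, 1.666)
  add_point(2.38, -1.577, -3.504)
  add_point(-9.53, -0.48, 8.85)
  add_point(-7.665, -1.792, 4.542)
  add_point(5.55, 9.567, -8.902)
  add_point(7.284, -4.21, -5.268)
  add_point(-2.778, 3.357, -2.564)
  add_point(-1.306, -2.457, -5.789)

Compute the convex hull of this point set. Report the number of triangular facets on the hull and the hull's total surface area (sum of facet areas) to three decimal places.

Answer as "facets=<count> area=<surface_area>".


Hull vertices (11/13): indices [0, 1, 3, 4, 5, 7, 8, 9, 10, 11, 12].

Triangle areas on the boundary:
  f1: (p4, p1, p7) → 114.6342
  f2: (p12, p9, p10) → 59.6127
  f3: (p0, p4, p7) → 38.0351
  f4: (p0, p4, p9) → 54.5952
  f5: (p5, p9, p10) → 67.2864
  f6: (p5, p4, p9) → 22.6445
  f7: (p5, p1, p10) → 58.5636
  f8: (p5, p4, p1) → 49.9533
  f9: (p3, p1, p7) → 38.7774
  f10: (p3, p1, p10) → 13.6943
  f11: (p3, p12, p10) → 29.2373
  f12: (p11, p12, p9) → 41.3985
  f13: (p11, p0, p9) → 46.6599
  f14: (p11, p0, p7) → 44.0949
  f15: (p8, p3, p7) → 23.4474
  f16: (p8, p3, p12) → 60.2534
  f17: (p8, p11, p7) → 18.0961
  f18: (p8, p11, p12) → 34.1989
Σ area = 815.183

Check V−E+F: 11 − 27 + 18 = 2.

facets=18 area=815.183


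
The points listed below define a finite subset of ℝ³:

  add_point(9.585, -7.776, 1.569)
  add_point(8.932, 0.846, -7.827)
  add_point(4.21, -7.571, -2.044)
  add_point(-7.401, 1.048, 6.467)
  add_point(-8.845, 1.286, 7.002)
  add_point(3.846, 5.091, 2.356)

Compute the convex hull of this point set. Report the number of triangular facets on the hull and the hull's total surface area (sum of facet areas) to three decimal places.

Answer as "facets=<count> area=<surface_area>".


facets=6 area=433.423

Extreme-point indices: [0, 1, 2, 4, 5] — 5 of 6 on the boundary.

Per-facet area ½‖(b−a)×(c−a)‖:
  f1: (p5, p0, p4) → 98.0976
  f2: (p1, p5, p4) → 70.5913
  f3: (p1, p5, p0) → 72.3777
  f4: (p2, p0, p4) → 55.5441
  f5: (p2, p1, p4) → 100.3870
  f6: (p2, p1, p0) → 36.4255
Σ area = 433.423

Euler: V−E+F = 5−9+6 = 2.


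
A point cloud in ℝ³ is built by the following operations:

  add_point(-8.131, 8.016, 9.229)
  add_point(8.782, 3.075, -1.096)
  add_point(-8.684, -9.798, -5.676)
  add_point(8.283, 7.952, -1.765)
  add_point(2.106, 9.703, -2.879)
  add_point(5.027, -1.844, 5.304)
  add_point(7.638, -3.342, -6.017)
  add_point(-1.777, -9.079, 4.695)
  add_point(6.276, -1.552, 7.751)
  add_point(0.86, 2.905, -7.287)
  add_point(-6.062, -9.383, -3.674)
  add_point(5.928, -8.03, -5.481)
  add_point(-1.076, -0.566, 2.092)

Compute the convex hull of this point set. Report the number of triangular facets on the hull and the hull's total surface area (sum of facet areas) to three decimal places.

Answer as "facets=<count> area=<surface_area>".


facets=16 area=1033.896

10 of the 13 inputs are extreme points: [0, 1, 2, 3, 4, 6, 7, 8, 9, 11].

Triangle areas on the boundary:
  f1: (p7, p0, p2) → 117.0248
  f2: (p9, p0, p2) → 153.7828
  f3: (p9, p4, p0) → 63.7076
  f4: (p11, p7, p2) → 75.6510
  f5: (p11, p9, p2) → 85.3633
  f6: (p8, p7, p0) → 97.2932
  f7: (p8, p11, p7) → 70.6259
  f8: (p3, p9, p4) → 26.7058
  f9: (p3, p8, p1) → 21.5195
  f10: (p3, p4, p0) → 46.3854
  f11: (p3, p8, p0) → 115.5550
  f12: (p6, p11, p9) → 21.4659
  f13: (p6, p3, p9) → 47.3034
  f14: (p6, p3, p1) → 14.8362
  f15: (p6, p8, p1) → 41.6750
  f16: (p6, p8, p11) → 35.0015
Σ area = 1033.896

Euler: V−E+F = 10−24+16 = 2.


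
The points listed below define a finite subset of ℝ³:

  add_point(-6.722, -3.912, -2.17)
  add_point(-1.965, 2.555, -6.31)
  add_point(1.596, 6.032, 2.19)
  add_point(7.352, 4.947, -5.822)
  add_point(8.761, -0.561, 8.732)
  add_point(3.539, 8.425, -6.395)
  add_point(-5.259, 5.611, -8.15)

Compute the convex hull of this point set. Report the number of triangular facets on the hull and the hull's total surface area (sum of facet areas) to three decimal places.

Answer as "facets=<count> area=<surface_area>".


Extreme-point indices: [0, 1, 2, 3, 4, 5, 6] — 7 of 7 on the boundary.

Facet areas (half cross-product norm):
  f1: (p3, p4, p0) → 126.5236
  f2: (p3, p5, p4) → 37.0899
  f3: (p3, p6, p5) → 21.0379
  f4: (p2, p4, p0) → 79.4260
  f5: (p2, p6, p0) → 66.1986
  f6: (p2, p5, p4) → 44.9526
  f7: (p2, p6, p5) → 42.6578
  f8: (p1, p6, p0) → 21.1327
  f9: (p1, p3, p0) → 32.5251
  f10: (p1, p3, p6) → 19.9847
Σ area = 491.529

Euler characteristic 7−15+10 = 2 ✓

facets=10 area=491.529


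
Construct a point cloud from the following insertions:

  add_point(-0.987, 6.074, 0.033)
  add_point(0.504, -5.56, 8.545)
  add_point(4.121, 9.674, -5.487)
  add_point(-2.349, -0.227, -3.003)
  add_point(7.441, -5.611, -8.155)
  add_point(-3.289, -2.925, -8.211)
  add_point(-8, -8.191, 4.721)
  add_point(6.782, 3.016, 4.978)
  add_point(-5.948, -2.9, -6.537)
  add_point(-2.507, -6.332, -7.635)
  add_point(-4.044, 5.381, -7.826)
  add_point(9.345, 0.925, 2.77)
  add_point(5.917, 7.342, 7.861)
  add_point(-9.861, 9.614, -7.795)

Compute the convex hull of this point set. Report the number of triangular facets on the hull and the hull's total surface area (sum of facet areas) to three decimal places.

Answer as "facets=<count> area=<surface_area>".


facets=18 area=1091.673

11 of the 14 inputs are extreme points: [1, 2, 4, 5, 6, 8, 9, 10, 11, 12, 13].

Area of each hull facet:
  f1: (p12, p6, p13) → 204.6709
  f2: (p2, p12, p13) → 92.7494
  f3: (p2, p12, p11) → 55.9864
  f4: (p8, p6, p13) → 74.7376
  f5: (p8, p5, p13) → 20.2409
  f6: (p1, p12, p11) → 54.2705
  f7: (p1, p12, p6) → 55.7538
  f8: (p10, p2, p13) → 30.9511
  f9: (p4, p2, p11) → 81.6335
  f10: (p4, p1, p11) → 79.7362
  f11: (p4, p10, p2) → 72.1107
  f12: (p4, p1, p6) → 87.5637
  f13: (p4, p5, p13) → 58.5025
  f14: (p4, p10, p13) → 7.7197
  f15: (p9, p8, p6) → 31.4016
  f16: (p9, p8, p5) → 5.5335
  f17: (p9, p4, p6) → 60.5990
  f18: (p9, p4, p5) → 17.5126
Σ area = 1091.673

Check V−E+F: 11 − 27 + 18 = 2.


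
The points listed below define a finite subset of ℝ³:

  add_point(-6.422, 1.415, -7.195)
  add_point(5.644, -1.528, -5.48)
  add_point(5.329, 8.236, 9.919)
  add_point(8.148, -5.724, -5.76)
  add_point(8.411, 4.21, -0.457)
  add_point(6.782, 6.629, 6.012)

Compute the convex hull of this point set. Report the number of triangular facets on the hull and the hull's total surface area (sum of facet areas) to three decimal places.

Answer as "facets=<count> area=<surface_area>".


6 of the 6 inputs are extreme points: [0, 1, 2, 3, 4, 5].

Triangle areas on the boundary:
  f1: (p2, p4, p0) → 93.7865
  f2: (p2, p3, p0) → 162.0604
  f3: (p1, p4, p0) → 49.2804
  f4: (p1, p3, p0) → 22.3304
  f5: (p1, p3, p4) → 17.5516
  f6: (p5, p3, p4) → 27.5470
  f7: (p5, p2, p4) → 1.6514
  f8: (p5, p2, p3) → 17.6623
Σ area = 391.870

Euler: V−E+F = 6−12+8 = 2.

facets=8 area=391.870
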